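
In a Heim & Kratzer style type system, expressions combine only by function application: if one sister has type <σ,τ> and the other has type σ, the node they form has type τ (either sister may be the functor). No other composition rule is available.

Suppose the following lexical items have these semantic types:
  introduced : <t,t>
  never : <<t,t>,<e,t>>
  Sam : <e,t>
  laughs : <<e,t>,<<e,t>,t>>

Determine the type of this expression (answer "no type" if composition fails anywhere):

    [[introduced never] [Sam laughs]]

t

At [introduced never], never : <<t,t>,<e,t>> takes introduced : <t,t>, giving <e,t>.
At [Sam laughs], laughs : <<e,t>,<<e,t>,t>> takes Sam : <e,t>, giving <<e,t>,t>.
At [[introduced never] [Sam laughs]], [Sam laughs] : <<e,t>,t> takes [introduced never] : <e,t>, giving t.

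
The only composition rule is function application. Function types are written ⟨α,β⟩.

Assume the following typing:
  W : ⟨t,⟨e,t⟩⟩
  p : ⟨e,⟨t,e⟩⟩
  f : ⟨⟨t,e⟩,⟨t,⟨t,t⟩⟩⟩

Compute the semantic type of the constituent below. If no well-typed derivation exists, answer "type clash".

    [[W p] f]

At [W p]: neither ⟨t,⟨e,t⟩⟩ nor ⟨e,⟨t,e⟩⟩ can take the other as argument; the node is ill-typed.

type clash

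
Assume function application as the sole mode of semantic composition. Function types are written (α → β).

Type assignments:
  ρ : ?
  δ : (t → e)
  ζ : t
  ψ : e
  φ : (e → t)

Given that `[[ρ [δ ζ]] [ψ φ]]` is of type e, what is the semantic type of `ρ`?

(e → (t → e))

[[ρ [δ ζ]] [ψ φ]] is required to be e. [ψ φ] : t cannot yield e as functor, so [ρ [δ ζ]] : (t → e).
[ρ [δ ζ]] is required to be (t → e). [δ ζ] : e cannot yield (t → e) as functor, so ρ : (e → (t → e)).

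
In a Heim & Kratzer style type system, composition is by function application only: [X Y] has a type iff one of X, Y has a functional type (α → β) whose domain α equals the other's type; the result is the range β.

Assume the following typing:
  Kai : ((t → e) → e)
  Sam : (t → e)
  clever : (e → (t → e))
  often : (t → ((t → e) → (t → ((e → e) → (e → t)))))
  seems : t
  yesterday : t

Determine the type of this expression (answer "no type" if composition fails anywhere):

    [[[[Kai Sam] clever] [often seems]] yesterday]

((e → e) → (e → t))

[Kai Sam]: ((t → e) → e) applied to (t → e) yields e.
[[Kai Sam] clever]: (e → (t → e)) applied to e yields (t → e).
[often seems]: (t → ((t → e) → (t → ((e → e) → (e → t))))) applied to t yields ((t → e) → (t → ((e → e) → (e → t)))).
[[[Kai Sam] clever] [often seems]]: ((t → e) → (t → ((e → e) → (e → t)))) applied to (t → e) yields (t → ((e → e) → (e → t))).
[[[[Kai Sam] clever] [often seems]] yesterday]: (t → ((e → e) → (e → t))) applied to t yields ((e → e) → (e → t)).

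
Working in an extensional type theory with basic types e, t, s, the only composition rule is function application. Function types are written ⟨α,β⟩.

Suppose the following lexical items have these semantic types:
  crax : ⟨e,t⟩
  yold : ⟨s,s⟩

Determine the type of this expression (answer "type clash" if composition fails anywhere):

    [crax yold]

type clash

[crax yold]: ⟨e,t⟩ with ⟨s,s⟩ — neither is a function whose domain matches the other; composition fails here.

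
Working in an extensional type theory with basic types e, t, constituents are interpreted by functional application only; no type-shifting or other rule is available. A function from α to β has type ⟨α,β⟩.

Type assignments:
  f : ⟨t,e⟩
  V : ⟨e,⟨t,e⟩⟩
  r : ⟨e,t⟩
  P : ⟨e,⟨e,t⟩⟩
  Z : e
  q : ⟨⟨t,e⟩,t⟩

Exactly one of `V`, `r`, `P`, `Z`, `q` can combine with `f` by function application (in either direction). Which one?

q

V : ⟨e,⟨t,e⟩⟩ — no; f wants t, and V wants e.
r : ⟨e,t⟩ — no; f wants t, and r wants e.
P : ⟨e,⟨e,t⟩⟩ — no; f wants t, and P wants e.
Z : e — no; f wants t, and Z wants nothing (atomic).
q — combines: q : ⟨⟨t,e⟩,t⟩ takes f : ⟨t,e⟩ as argument, giving t.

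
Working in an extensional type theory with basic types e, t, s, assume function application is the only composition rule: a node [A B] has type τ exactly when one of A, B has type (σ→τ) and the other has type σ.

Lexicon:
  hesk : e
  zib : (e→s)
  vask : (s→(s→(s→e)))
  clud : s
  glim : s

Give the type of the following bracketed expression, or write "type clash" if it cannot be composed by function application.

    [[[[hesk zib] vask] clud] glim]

[hesk zib]: (e→s) applied to e yields s.
[[hesk zib] vask]: (s→(s→(s→e))) applied to s yields (s→(s→e)).
[[[hesk zib] vask] clud]: (s→(s→e)) applied to s yields (s→e).
[[[[hesk zib] vask] clud] glim]: (s→e) applied to s yields e.

e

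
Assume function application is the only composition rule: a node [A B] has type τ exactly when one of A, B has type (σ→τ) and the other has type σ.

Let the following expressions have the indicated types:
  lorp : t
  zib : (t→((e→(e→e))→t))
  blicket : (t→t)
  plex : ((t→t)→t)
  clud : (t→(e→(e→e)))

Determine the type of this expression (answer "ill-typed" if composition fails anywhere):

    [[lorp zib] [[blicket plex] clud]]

[lorp zib]: functor zib : (t→((e→(e→e))→t)), argument lorp : t; result ((e→(e→e))→t).
[blicket plex]: functor plex : ((t→t)→t), argument blicket : (t→t); result t.
[[blicket plex] clud]: functor clud : (t→(e→(e→e))), argument [blicket plex] : t; result (e→(e→e)).
[[lorp zib] [[blicket plex] clud]]: functor [lorp zib] : ((e→(e→e))→t), argument [[blicket plex] clud] : (e→(e→e)); result t.

t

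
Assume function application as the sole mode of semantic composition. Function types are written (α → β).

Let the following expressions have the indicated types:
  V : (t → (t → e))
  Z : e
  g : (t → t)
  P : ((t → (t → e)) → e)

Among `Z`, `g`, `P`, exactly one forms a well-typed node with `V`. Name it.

Z : e — no; V wants t, and Z wants nothing (atomic).
g : (t → t) — no; V wants t, and g wants t.
P — combines: P : ((t → (t → e)) → e) takes V : (t → (t → e)) as argument, giving e.

P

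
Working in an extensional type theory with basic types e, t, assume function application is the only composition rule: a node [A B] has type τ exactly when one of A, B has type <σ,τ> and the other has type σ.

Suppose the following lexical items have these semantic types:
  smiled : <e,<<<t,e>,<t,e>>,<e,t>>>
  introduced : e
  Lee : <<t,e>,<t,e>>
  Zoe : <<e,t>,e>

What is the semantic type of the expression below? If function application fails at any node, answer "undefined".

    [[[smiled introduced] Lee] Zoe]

e

[smiled introduced] — smiled of type <e,<<<t,e>,<t,e>>,<e,t>>> combines with introduced of type e: type <<<t,e>,<t,e>>,<e,t>>.
[[smiled introduced] Lee] — [smiled introduced] of type <<<t,e>,<t,e>>,<e,t>> combines with Lee of type <<t,e>,<t,e>>: type <e,t>.
[[[smiled introduced] Lee] Zoe] — Zoe of type <<e,t>,e> combines with [[smiled introduced] Lee] of type <e,t>: type e.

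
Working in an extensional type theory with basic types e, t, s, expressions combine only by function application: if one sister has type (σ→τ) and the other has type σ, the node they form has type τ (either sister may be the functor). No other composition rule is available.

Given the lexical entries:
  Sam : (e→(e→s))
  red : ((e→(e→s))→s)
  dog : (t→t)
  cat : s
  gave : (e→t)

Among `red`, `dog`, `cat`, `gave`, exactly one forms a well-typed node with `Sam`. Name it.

red — combines: red : ((e→(e→s))→s) takes Sam : (e→(e→s)) as argument, giving s.
dog : (t→t) — does not combine with Sam.
cat : s — does not combine with Sam.
gave : (e→t) — does not combine with Sam.

red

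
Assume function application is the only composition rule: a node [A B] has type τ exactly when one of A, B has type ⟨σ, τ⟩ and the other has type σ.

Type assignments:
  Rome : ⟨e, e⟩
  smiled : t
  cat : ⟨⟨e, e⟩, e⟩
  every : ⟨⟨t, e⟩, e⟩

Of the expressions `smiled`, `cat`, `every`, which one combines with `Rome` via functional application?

cat

smiled : t — no; Rome wants e, and smiled wants nothing (atomic).
cat — combines: cat : ⟨⟨e, e⟩, e⟩ takes Rome : ⟨e, e⟩ as argument, giving e.
every : ⟨⟨t, e⟩, e⟩ — no; Rome wants e, and every wants ⟨t, e⟩.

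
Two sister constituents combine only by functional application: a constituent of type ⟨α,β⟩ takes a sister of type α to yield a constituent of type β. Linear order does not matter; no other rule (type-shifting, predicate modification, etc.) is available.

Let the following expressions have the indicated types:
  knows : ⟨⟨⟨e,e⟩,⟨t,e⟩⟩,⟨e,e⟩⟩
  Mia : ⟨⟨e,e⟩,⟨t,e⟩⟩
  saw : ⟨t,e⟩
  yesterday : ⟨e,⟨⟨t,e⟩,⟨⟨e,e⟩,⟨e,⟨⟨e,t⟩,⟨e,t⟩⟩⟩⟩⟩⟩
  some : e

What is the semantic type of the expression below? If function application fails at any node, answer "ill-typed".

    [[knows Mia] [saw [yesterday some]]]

[knows Mia]: knows is ⟨⟨⟨e,e⟩,⟨t,e⟩⟩,⟨e,e⟩⟩, Mia is ⟨⟨e,e⟩,⟨t,e⟩⟩; result ⟨e,e⟩.
[yesterday some]: yesterday is ⟨e,⟨⟨t,e⟩,⟨⟨e,e⟩,⟨e,⟨⟨e,t⟩,⟨e,t⟩⟩⟩⟩⟩⟩, some is e; result ⟨⟨t,e⟩,⟨⟨e,e⟩,⟨e,⟨⟨e,t⟩,⟨e,t⟩⟩⟩⟩⟩.
[saw [yesterday some]]: [yesterday some] is ⟨⟨t,e⟩,⟨⟨e,e⟩,⟨e,⟨⟨e,t⟩,⟨e,t⟩⟩⟩⟩⟩, saw is ⟨t,e⟩; result ⟨⟨e,e⟩,⟨e,⟨⟨e,t⟩,⟨e,t⟩⟩⟩⟩.
[[knows Mia] [saw [yesterday some]]]: [saw [yesterday some]] is ⟨⟨e,e⟩,⟨e,⟨⟨e,t⟩,⟨e,t⟩⟩⟩⟩, [knows Mia] is ⟨e,e⟩; result ⟨e,⟨⟨e,t⟩,⟨e,t⟩⟩⟩.

⟨e,⟨⟨e,t⟩,⟨e,t⟩⟩⟩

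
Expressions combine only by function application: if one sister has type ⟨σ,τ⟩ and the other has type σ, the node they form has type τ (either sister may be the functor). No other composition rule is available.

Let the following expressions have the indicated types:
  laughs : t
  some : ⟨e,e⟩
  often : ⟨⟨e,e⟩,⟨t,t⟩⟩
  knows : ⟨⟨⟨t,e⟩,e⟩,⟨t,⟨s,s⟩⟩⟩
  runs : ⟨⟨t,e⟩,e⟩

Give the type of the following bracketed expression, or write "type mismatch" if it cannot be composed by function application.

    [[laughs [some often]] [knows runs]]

[some often]: often is ⟨⟨e,e⟩,⟨t,t⟩⟩, some is ⟨e,e⟩; result ⟨t,t⟩.
[laughs [some often]]: [some often] is ⟨t,t⟩, laughs is t; result t.
[knows runs]: knows is ⟨⟨⟨t,e⟩,e⟩,⟨t,⟨s,s⟩⟩⟩, runs is ⟨⟨t,e⟩,e⟩; result ⟨t,⟨s,s⟩⟩.
[[laughs [some often]] [knows runs]]: [knows runs] is ⟨t,⟨s,s⟩⟩, [laughs [some often]] is t; result ⟨s,s⟩.

⟨s,s⟩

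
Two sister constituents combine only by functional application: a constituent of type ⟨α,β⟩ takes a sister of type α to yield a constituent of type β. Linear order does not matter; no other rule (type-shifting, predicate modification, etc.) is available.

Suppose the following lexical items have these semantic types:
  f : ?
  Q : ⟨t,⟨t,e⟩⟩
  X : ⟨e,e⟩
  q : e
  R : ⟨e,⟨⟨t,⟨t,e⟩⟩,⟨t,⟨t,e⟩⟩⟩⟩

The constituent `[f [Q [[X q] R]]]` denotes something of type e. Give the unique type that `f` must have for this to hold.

At [f [Q [[X q] R]]] (required: e): [Q [[X q] R]] is ⟨t,⟨t,e⟩⟩, which is not a function with range e; hence f is the functor — type ⟨⟨t,⟨t,e⟩⟩,e⟩.

⟨⟨t,⟨t,e⟩⟩,e⟩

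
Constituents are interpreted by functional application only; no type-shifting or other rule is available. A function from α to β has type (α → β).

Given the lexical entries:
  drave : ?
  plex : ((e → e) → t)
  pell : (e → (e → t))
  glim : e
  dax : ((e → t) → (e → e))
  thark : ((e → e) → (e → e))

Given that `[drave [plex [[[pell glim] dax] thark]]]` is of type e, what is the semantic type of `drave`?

For [drave [plex [[[pell glim] dax] thark]]] to have type e with [plex [[[pell glim] dax] thark]] of type t, drave must be the function: drave : (t → e).

(t → e)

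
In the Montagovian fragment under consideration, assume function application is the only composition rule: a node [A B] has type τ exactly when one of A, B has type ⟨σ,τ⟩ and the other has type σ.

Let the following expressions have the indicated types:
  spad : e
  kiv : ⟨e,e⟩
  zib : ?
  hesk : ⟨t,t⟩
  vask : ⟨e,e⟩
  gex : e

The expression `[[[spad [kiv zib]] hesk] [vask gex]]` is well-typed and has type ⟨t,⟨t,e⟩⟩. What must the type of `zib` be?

[[[spad [kiv zib]] hesk] [vask gex]] is required to be ⟨t,⟨t,e⟩⟩. [vask gex] : e cannot yield ⟨t,⟨t,e⟩⟩ as functor, so [[spad [kiv zib]] hesk] : ⟨e,⟨t,⟨t,e⟩⟩⟩.
[[spad [kiv zib]] hesk] is required to be ⟨e,⟨t,⟨t,e⟩⟩⟩. hesk : ⟨t,t⟩ cannot yield ⟨e,⟨t,⟨t,e⟩⟩⟩ as functor, so [spad [kiv zib]] : ⟨⟨t,t⟩,⟨e,⟨t,⟨t,e⟩⟩⟩⟩.
[spad [kiv zib]] is required to be ⟨⟨t,t⟩,⟨e,⟨t,⟨t,e⟩⟩⟩⟩. spad : e cannot yield ⟨⟨t,t⟩,⟨e,⟨t,⟨t,e⟩⟩⟩⟩ as functor, so [kiv zib] : ⟨e,⟨⟨t,t⟩,⟨e,⟨t,⟨t,e⟩⟩⟩⟩⟩.
[kiv zib] is required to be ⟨e,⟨⟨t,t⟩,⟨e,⟨t,⟨t,e⟩⟩⟩⟩⟩. kiv : ⟨e,e⟩ cannot yield ⟨e,⟨⟨t,t⟩,⟨e,⟨t,⟨t,e⟩⟩⟩⟩⟩ as functor, so zib : ⟨⟨e,e⟩,⟨e,⟨⟨t,t⟩,⟨e,⟨t,⟨t,e⟩⟩⟩⟩⟩⟩.

⟨⟨e,e⟩,⟨e,⟨⟨t,t⟩,⟨e,⟨t,⟨t,e⟩⟩⟩⟩⟩⟩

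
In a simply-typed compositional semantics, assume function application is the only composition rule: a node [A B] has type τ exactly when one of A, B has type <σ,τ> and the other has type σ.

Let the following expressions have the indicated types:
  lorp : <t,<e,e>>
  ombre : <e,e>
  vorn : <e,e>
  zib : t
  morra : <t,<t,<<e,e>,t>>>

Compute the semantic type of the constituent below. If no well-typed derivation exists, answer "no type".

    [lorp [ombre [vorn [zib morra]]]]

[zib morra]: functor morra : <t,<t,<<e,e>,t>>>, argument zib : t; result <t,<<e,e>,t>>.
[vorn [zib morra]]: <e,e> and <t,<<e,e>,t>> cannot combine by function application — type clash.

no type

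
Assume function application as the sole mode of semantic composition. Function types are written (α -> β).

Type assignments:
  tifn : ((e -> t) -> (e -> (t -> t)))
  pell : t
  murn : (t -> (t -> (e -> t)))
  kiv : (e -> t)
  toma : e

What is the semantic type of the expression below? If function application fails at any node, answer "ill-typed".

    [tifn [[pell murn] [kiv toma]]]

(e -> (t -> t))

[pell murn]: (t -> (t -> (e -> t))) applied to t yields (t -> (e -> t)).
[kiv toma]: (e -> t) applied to e yields t.
[[pell murn] [kiv toma]]: (t -> (e -> t)) applied to t yields (e -> t).
[tifn [[pell murn] [kiv toma]]]: ((e -> t) -> (e -> (t -> t))) applied to (e -> t) yields (e -> (t -> t)).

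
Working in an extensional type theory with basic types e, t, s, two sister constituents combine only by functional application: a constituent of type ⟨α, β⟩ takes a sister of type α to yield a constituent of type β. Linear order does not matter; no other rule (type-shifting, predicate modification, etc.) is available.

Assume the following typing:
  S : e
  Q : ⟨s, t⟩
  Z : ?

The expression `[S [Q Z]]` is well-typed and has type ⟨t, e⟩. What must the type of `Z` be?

[S [Q Z]] is required to be ⟨t, e⟩. S : e cannot yield ⟨t, e⟩ as functor, so [Q Z] : ⟨e, ⟨t, e⟩⟩.
[Q Z] is required to be ⟨e, ⟨t, e⟩⟩. Q : ⟨s, t⟩ cannot yield ⟨e, ⟨t, e⟩⟩ as functor, so Z : ⟨⟨s, t⟩, ⟨e, ⟨t, e⟩⟩⟩.

⟨⟨s, t⟩, ⟨e, ⟨t, e⟩⟩⟩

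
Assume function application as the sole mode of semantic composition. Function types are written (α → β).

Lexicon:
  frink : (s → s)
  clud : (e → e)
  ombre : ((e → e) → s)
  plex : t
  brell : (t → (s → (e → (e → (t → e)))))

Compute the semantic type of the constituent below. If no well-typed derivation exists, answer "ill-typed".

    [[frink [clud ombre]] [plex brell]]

[clud ombre]: ((e → e) → s) applied to (e → e) yields s.
[frink [clud ombre]]: (s → s) applied to s yields s.
[plex brell]: (t → (s → (e → (e → (t → e))))) applied to t yields (s → (e → (e → (t → e)))).
[[frink [clud ombre]] [plex brell]]: (s → (e → (e → (t → e)))) applied to s yields (e → (e → (t → e))).

(e → (e → (t → e)))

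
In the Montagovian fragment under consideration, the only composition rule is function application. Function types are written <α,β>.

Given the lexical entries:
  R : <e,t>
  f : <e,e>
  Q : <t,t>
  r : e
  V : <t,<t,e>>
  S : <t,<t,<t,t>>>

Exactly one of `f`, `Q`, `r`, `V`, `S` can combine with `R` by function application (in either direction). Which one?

r

f : <e,e> — neither side's domain matches the other.
Q : <t,t> — neither side's domain matches the other.
r — combines: R : <e,t> takes r : e as argument, giving t.
V : <t,<t,e>> — neither side's domain matches the other.
S : <t,<t,<t,t>>> — neither side's domain matches the other.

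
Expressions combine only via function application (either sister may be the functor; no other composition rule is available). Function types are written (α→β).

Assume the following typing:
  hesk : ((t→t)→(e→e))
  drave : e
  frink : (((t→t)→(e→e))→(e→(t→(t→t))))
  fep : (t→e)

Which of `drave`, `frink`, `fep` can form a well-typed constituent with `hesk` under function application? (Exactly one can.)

frink

drave : e — hesk needs (t→t); drave needs nothing (atomic); neither fits.
frink — combines: frink : (((t→t)→(e→e))→(e→(t→(t→t)))) takes hesk : ((t→t)→(e→e)) as argument, giving (e→(t→(t→t))).
fep : (t→e) — hesk needs (t→t); fep needs t; neither fits.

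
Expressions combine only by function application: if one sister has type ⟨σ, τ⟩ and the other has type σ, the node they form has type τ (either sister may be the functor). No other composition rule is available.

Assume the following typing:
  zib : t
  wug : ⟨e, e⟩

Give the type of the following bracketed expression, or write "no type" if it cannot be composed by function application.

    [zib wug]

no type

At [zib wug]: neither t nor ⟨e, e⟩ can take the other as argument; the node is ill-typed.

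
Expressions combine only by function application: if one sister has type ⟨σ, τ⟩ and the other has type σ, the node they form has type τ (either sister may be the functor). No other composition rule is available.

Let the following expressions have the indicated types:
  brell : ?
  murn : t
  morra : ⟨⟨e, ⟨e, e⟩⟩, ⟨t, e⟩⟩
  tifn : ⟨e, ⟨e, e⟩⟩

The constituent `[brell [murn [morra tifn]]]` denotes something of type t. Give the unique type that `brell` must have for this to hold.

For [brell [murn [morra tifn]]] to have type t with [murn [morra tifn]] of type e, brell must be the function: brell : ⟨e, t⟩.

⟨e, t⟩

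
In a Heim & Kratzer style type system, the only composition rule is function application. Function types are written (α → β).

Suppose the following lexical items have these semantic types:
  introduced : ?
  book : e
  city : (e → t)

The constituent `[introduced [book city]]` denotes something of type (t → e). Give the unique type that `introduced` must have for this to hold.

(t → (t → e))

[introduced [book city]] is required to be (t → e). [book city] : t cannot yield (t → e) as functor, so introduced : (t → (t → e)).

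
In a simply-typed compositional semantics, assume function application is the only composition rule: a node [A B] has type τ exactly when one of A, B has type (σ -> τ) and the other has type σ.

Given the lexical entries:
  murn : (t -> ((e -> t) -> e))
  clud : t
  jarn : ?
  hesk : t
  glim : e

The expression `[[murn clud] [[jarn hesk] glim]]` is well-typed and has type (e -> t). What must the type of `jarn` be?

(t -> (e -> (((e -> t) -> e) -> (e -> t))))

[[murn clud] [[jarn hesk] glim]] must have type (e -> t). The sister [murn clud] has type ((e -> t) -> e); that is not a function onto (e -> t), so [[jarn hesk] glim] must be the functor, of type (((e -> t) -> e) -> (e -> t)).
[[jarn hesk] glim] must have type (((e -> t) -> e) -> (e -> t)). The sister glim has type e; that is not a function onto (((e -> t) -> e) -> (e -> t)), so [jarn hesk] must be the functor, of type (e -> (((e -> t) -> e) -> (e -> t))).
[jarn hesk] must have type (e -> (((e -> t) -> e) -> (e -> t))). The sister hesk has type t; that is not a function onto (e -> (((e -> t) -> e) -> (e -> t))), so jarn must be the functor, of type (t -> (e -> (((e -> t) -> e) -> (e -> t)))).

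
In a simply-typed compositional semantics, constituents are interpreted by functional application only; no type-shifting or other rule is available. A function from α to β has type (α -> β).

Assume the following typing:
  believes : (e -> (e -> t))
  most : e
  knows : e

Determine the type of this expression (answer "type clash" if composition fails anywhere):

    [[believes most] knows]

t

[believes most]: functor believes : (e -> (e -> t)), argument most : e; result (e -> t).
[[believes most] knows]: functor [believes most] : (e -> t), argument knows : e; result t.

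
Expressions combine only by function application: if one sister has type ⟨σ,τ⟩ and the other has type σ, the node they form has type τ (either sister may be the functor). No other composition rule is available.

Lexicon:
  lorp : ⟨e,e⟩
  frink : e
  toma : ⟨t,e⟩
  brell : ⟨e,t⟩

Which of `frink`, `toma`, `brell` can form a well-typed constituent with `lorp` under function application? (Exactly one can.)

frink

frink — combines: lorp : ⟨e,e⟩ takes frink : e as argument, giving e.
toma : ⟨t,e⟩ — no; lorp wants e, and toma wants t.
brell : ⟨e,t⟩ — no; lorp wants e, and brell wants e.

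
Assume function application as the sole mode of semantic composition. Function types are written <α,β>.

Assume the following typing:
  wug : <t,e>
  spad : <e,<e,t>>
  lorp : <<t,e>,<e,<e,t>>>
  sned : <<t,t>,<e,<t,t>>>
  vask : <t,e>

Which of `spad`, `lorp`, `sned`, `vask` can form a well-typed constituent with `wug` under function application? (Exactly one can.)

lorp

spad : <e,<e,t>> — no; wug wants t, and spad wants e.
lorp — combines: lorp : <<t,e>,<e,<e,t>>> takes wug : <t,e> as argument, giving <e,<e,t>>.
sned : <<t,t>,<e,<t,t>>> — no; wug wants t, and sned wants <t,t>.
vask : <t,e> — no; wug wants t, and vask wants t.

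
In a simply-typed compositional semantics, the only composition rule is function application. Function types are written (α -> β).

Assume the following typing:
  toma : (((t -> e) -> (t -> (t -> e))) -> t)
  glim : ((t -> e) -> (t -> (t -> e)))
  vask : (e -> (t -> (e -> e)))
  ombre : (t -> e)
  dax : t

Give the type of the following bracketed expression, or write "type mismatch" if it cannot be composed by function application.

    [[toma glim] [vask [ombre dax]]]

(e -> e)

[toma glim] — toma of type (((t -> e) -> (t -> (t -> e))) -> t) combines with glim of type ((t -> e) -> (t -> (t -> e))): type t.
[ombre dax] — ombre of type (t -> e) combines with dax of type t: type e.
[vask [ombre dax]] — vask of type (e -> (t -> (e -> e))) combines with [ombre dax] of type e: type (t -> (e -> e)).
[[toma glim] [vask [ombre dax]]] — [vask [ombre dax]] of type (t -> (e -> e)) combines with [toma glim] of type t: type (e -> e).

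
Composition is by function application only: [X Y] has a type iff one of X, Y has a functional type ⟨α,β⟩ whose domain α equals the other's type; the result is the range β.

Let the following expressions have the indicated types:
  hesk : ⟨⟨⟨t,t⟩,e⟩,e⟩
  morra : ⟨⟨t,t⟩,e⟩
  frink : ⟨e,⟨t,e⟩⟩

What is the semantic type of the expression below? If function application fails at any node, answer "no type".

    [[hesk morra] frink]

⟨t,e⟩

[hesk morra]: hesk is ⟨⟨⟨t,t⟩,e⟩,e⟩, morra is ⟨⟨t,t⟩,e⟩; result e.
[[hesk morra] frink]: frink is ⟨e,⟨t,e⟩⟩, [hesk morra] is e; result ⟨t,e⟩.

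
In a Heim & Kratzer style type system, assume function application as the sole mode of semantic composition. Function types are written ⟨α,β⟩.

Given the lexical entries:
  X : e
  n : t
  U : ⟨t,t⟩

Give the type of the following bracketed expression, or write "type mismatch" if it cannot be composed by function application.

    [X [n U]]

[n U]: ⟨t,t⟩ applied to t yields t.
[X [n U]]: e and t cannot combine by function application — type clash.

type mismatch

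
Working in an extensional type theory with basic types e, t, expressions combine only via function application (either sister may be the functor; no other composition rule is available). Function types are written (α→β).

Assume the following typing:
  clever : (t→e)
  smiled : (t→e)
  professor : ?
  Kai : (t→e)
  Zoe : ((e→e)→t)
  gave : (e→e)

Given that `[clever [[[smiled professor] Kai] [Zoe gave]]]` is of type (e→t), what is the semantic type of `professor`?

((t→e)→((t→e)→(t→((t→e)→(e→t)))))

[clever [[[smiled professor] Kai] [Zoe gave]]] must have type (e→t). The sister clever has type (t→e); that is not a function onto (e→t), so [[[smiled professor] Kai] [Zoe gave]] must be the functor, of type ((t→e)→(e→t)).
[[[smiled professor] Kai] [Zoe gave]] must have type ((t→e)→(e→t)). The sister [Zoe gave] has type t; that is not a function onto ((t→e)→(e→t)), so [[smiled professor] Kai] must be the functor, of type (t→((t→e)→(e→t))).
[[smiled professor] Kai] must have type (t→((t→e)→(e→t))). The sister Kai has type (t→e); that is not a function onto (t→((t→e)→(e→t))), so [smiled professor] must be the functor, of type ((t→e)→(t→((t→e)→(e→t)))).
[smiled professor] must have type ((t→e)→(t→((t→e)→(e→t)))). The sister smiled has type (t→e); that is not a function onto ((t→e)→(t→((t→e)→(e→t)))), so professor must be the functor, of type ((t→e)→((t→e)→(t→((t→e)→(e→t))))).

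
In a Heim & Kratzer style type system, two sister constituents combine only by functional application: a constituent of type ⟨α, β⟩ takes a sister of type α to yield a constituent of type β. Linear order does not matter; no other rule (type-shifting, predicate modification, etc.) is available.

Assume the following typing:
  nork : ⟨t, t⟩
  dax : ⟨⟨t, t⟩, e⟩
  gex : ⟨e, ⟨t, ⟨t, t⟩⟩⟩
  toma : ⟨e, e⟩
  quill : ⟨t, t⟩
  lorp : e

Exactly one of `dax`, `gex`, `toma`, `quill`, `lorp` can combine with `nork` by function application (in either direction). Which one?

dax

dax — combines: dax : ⟨⟨t, t⟩, e⟩ takes nork : ⟨t, t⟩ as argument, giving e.
gex : ⟨e, ⟨t, ⟨t, t⟩⟩⟩ — does not combine with nork.
toma : ⟨e, e⟩ — does not combine with nork.
quill : ⟨t, t⟩ — does not combine with nork.
lorp : e — does not combine with nork.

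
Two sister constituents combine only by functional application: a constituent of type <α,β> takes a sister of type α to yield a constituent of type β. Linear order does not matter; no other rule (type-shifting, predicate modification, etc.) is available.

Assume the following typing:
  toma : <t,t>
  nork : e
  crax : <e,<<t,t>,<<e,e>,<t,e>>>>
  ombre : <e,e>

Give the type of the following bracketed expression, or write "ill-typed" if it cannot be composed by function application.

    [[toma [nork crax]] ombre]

<t,e>

[nork crax]: functor crax : <e,<<t,t>,<<e,e>,<t,e>>>>, argument nork : e; result <<t,t>,<<e,e>,<t,e>>>.
[toma [nork crax]]: functor [nork crax] : <<t,t>,<<e,e>,<t,e>>>, argument toma : <t,t>; result <<e,e>,<t,e>>.
[[toma [nork crax]] ombre]: functor [toma [nork crax]] : <<e,e>,<t,e>>, argument ombre : <e,e>; result <t,e>.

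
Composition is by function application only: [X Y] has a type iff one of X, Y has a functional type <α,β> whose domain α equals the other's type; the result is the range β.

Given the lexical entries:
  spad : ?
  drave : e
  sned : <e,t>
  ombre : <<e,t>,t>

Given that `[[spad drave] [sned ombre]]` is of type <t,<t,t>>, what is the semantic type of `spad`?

<e,<t,<t,<t,t>>>>

At [[spad drave] [sned ombre]] (required: <t,<t,t>>): [sned ombre] is t, which is not a function with range <t,<t,t>>; hence [spad drave] is the functor — type <t,<t,<t,t>>>.
At [spad drave] (required: <t,<t,<t,t>>>): drave is e, which is not a function with range <t,<t,<t,t>>>; hence spad is the functor — type <e,<t,<t,<t,t>>>>.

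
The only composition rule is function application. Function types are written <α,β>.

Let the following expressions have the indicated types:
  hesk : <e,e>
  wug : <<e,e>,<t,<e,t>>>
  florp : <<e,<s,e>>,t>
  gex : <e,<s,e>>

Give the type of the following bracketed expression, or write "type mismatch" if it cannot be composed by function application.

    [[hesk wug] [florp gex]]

<e,t>

[hesk wug]: functor wug : <<e,e>,<t,<e,t>>>, argument hesk : <e,e>; result <t,<e,t>>.
[florp gex]: functor florp : <<e,<s,e>>,t>, argument gex : <e,<s,e>>; result t.
[[hesk wug] [florp gex]]: functor [hesk wug] : <t,<e,t>>, argument [florp gex] : t; result <e,t>.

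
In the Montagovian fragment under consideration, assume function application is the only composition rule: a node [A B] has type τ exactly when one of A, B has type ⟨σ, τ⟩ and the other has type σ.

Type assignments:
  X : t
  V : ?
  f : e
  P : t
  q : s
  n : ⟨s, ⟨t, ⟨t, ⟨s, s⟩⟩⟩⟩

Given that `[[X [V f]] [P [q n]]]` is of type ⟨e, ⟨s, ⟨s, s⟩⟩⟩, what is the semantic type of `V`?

[[X [V f]] [P [q n]]] is required to be ⟨e, ⟨s, ⟨s, s⟩⟩⟩. [P [q n]] : ⟨t, ⟨s, s⟩⟩ cannot yield ⟨e, ⟨s, ⟨s, s⟩⟩⟩ as functor, so [X [V f]] : ⟨⟨t, ⟨s, s⟩⟩, ⟨e, ⟨s, ⟨s, s⟩⟩⟩⟩.
[X [V f]] is required to be ⟨⟨t, ⟨s, s⟩⟩, ⟨e, ⟨s, ⟨s, s⟩⟩⟩⟩. X : t cannot yield ⟨⟨t, ⟨s, s⟩⟩, ⟨e, ⟨s, ⟨s, s⟩⟩⟩⟩ as functor, so [V f] : ⟨t, ⟨⟨t, ⟨s, s⟩⟩, ⟨e, ⟨s, ⟨s, s⟩⟩⟩⟩⟩.
[V f] is required to be ⟨t, ⟨⟨t, ⟨s, s⟩⟩, ⟨e, ⟨s, ⟨s, s⟩⟩⟩⟩⟩. f : e cannot yield ⟨t, ⟨⟨t, ⟨s, s⟩⟩, ⟨e, ⟨s, ⟨s, s⟩⟩⟩⟩⟩ as functor, so V : ⟨e, ⟨t, ⟨⟨t, ⟨s, s⟩⟩, ⟨e, ⟨s, ⟨s, s⟩⟩⟩⟩⟩⟩.

⟨e, ⟨t, ⟨⟨t, ⟨s, s⟩⟩, ⟨e, ⟨s, ⟨s, s⟩⟩⟩⟩⟩⟩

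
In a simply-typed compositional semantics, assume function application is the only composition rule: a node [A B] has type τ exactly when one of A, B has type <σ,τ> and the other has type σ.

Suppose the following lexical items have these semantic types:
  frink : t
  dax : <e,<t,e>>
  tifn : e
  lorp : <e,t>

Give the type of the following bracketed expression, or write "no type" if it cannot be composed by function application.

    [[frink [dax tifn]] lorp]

At [dax tifn], dax : <e,<t,e>> takes tifn : e, giving <t,e>.
At [frink [dax tifn]], [dax tifn] : <t,e> takes frink : t, giving e.
At [[frink [dax tifn]] lorp], lorp : <e,t> takes [frink [dax tifn]] : e, giving t.

t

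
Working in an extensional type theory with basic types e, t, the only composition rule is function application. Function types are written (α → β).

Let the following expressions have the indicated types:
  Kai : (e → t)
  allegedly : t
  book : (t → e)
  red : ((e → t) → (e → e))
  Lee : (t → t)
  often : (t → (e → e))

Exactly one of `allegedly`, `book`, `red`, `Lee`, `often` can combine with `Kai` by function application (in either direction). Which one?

red

allegedly : t — neither side's domain matches the other.
book : (t → e) — neither side's domain matches the other.
red — combines: red : ((e → t) → (e → e)) takes Kai : (e → t) as argument, giving (e → e).
Lee : (t → t) — neither side's domain matches the other.
often : (t → (e → e)) — neither side's domain matches the other.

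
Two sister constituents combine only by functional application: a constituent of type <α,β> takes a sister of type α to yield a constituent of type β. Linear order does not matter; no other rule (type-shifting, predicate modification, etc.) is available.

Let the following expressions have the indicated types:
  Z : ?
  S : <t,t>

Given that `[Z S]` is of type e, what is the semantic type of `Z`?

<<t,t>,e>

[Z S] must have type e. The sister S has type <t,t>; that is not a function onto e, so Z must be the functor, of type <<t,t>,e>.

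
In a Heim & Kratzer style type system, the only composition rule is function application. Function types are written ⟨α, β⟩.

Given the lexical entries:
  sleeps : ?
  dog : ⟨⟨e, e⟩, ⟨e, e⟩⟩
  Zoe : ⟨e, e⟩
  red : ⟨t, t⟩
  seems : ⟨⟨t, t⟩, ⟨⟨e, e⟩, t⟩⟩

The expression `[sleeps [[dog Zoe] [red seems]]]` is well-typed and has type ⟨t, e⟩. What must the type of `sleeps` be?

⟨t, ⟨t, e⟩⟩

[sleeps [[dog Zoe] [red seems]]] is required to be ⟨t, e⟩. [[dog Zoe] [red seems]] : t cannot yield ⟨t, e⟩ as functor, so sleeps : ⟨t, ⟨t, e⟩⟩.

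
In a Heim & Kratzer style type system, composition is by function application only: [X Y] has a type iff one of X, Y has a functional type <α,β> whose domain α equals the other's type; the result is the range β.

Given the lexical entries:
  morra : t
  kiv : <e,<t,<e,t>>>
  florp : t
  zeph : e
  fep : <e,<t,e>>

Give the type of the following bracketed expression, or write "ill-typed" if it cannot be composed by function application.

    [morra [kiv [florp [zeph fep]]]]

[zeph fep]: <e,<t,e>> applied to e yields <t,e>.
[florp [zeph fep]]: <t,e> applied to t yields e.
[kiv [florp [zeph fep]]]: <e,<t,<e,t>>> applied to e yields <t,<e,t>>.
[morra [kiv [florp [zeph fep]]]]: <t,<e,t>> applied to t yields <e,t>.

<e,t>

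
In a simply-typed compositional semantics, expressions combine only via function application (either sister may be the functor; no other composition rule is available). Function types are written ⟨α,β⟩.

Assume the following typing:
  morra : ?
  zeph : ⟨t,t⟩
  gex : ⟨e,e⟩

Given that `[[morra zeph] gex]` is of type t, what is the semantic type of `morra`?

⟨⟨t,t⟩,⟨⟨e,e⟩,t⟩⟩

For [[morra zeph] gex] to have type t with gex of type ⟨e,e⟩, [morra zeph] must be the function: [morra zeph] : ⟨⟨e,e⟩,t⟩.
For [morra zeph] to have type ⟨⟨e,e⟩,t⟩ with zeph of type ⟨t,t⟩, morra must be the function: morra : ⟨⟨t,t⟩,⟨⟨e,e⟩,t⟩⟩.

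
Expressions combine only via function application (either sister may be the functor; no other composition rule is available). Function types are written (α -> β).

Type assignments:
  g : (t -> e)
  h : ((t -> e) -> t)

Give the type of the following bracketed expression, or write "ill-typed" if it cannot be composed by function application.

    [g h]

At [g h], h : ((t -> e) -> t) takes g : (t -> e), giving t.

t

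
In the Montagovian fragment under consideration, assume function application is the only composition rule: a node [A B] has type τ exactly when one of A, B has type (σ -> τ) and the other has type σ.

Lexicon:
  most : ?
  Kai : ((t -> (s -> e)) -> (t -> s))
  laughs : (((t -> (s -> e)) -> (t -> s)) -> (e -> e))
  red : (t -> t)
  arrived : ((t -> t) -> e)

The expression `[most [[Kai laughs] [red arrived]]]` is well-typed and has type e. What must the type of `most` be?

(e -> e)

At [most [[Kai laughs] [red arrived]]] (required: e): [[Kai laughs] [red arrived]] is e, which is not a function with range e; hence most is the functor — type (e -> e).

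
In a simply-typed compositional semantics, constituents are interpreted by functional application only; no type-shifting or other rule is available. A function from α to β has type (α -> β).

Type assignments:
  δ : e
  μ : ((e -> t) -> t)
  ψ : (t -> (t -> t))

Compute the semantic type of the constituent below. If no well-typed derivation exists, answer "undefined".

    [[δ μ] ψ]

At [δ μ]: neither e nor ((e -> t) -> t) can take the other as argument; the node is ill-typed.

undefined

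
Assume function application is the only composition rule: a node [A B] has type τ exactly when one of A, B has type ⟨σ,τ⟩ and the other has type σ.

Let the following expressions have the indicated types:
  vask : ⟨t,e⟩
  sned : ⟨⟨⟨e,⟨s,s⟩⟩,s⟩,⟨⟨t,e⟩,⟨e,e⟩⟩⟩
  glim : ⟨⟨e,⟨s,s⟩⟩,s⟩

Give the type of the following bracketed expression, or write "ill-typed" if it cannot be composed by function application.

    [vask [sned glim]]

[sned glim]: sned is ⟨⟨⟨e,⟨s,s⟩⟩,s⟩,⟨⟨t,e⟩,⟨e,e⟩⟩⟩, glim is ⟨⟨e,⟨s,s⟩⟩,s⟩; result ⟨⟨t,e⟩,⟨e,e⟩⟩.
[vask [sned glim]]: [sned glim] is ⟨⟨t,e⟩,⟨e,e⟩⟩, vask is ⟨t,e⟩; result ⟨e,e⟩.

⟨e,e⟩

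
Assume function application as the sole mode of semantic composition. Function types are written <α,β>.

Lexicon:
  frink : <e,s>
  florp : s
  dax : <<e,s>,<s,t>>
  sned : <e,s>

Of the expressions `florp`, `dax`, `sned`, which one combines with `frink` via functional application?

florp : s — does not combine with frink.
dax — combines: dax : <<e,s>,<s,t>> takes frink : <e,s> as argument, giving <s,t>.
sned : <e,s> — does not combine with frink.

dax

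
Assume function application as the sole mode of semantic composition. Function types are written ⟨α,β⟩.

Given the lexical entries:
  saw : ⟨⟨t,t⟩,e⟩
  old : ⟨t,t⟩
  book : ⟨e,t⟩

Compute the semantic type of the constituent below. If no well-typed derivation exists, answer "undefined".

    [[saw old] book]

[saw old] — saw of type ⟨⟨t,t⟩,e⟩ combines with old of type ⟨t,t⟩: type e.
[[saw old] book] — book of type ⟨e,t⟩ combines with [saw old] of type e: type t.

t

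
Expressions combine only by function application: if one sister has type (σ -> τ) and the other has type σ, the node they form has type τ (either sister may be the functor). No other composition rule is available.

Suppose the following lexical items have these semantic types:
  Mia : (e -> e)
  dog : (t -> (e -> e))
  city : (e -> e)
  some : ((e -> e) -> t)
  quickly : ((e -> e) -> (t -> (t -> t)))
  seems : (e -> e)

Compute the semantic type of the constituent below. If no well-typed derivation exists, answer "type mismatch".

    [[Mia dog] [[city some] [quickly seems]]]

type mismatch

[Mia dog]: (e -> e) with (t -> (e -> e)) — neither is a function whose domain matches the other; composition fails here.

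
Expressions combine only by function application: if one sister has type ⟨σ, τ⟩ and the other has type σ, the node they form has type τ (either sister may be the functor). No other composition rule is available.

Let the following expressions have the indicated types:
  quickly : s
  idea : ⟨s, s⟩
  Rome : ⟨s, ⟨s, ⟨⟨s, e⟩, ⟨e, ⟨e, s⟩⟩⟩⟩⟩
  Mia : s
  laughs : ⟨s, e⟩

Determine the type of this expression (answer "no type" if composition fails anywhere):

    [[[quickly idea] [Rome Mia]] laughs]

⟨e, ⟨e, s⟩⟩

[quickly idea]: idea is ⟨s, s⟩, quickly is s; result s.
[Rome Mia]: Rome is ⟨s, ⟨s, ⟨⟨s, e⟩, ⟨e, ⟨e, s⟩⟩⟩⟩⟩, Mia is s; result ⟨s, ⟨⟨s, e⟩, ⟨e, ⟨e, s⟩⟩⟩⟩.
[[quickly idea] [Rome Mia]]: [Rome Mia] is ⟨s, ⟨⟨s, e⟩, ⟨e, ⟨e, s⟩⟩⟩⟩, [quickly idea] is s; result ⟨⟨s, e⟩, ⟨e, ⟨e, s⟩⟩⟩.
[[[quickly idea] [Rome Mia]] laughs]: [[quickly idea] [Rome Mia]] is ⟨⟨s, e⟩, ⟨e, ⟨e, s⟩⟩⟩, laughs is ⟨s, e⟩; result ⟨e, ⟨e, s⟩⟩.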